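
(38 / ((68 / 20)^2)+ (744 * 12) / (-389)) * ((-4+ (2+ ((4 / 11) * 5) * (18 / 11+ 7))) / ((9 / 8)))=-29321955488 / 122426469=-239.51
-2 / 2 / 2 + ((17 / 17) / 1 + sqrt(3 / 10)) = 1 / 2 + sqrt(30) / 10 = 1.05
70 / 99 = 0.71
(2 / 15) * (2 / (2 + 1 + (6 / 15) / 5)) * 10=200 / 231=0.87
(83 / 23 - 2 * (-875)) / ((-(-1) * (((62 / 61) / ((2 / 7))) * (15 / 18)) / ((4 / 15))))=157.74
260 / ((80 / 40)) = 130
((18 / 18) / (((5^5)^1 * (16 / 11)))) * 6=33 / 25000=0.00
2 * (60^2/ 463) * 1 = 7200/ 463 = 15.55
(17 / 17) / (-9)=-1 / 9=-0.11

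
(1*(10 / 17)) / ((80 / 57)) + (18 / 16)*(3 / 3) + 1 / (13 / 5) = 1705 / 884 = 1.93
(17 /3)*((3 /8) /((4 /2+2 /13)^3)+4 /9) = 12950311 /4741632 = 2.73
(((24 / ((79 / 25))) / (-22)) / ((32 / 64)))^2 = 360000 / 755161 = 0.48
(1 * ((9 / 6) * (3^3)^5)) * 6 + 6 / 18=387420490 / 3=129140163.33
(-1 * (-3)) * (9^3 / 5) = 2187 / 5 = 437.40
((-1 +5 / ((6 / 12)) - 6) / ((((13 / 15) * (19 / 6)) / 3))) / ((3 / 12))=3240 / 247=13.12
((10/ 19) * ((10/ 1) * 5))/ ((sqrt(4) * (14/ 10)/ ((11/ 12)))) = 6875/ 798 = 8.62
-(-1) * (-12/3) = -4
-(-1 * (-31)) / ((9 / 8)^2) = -1984 / 81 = -24.49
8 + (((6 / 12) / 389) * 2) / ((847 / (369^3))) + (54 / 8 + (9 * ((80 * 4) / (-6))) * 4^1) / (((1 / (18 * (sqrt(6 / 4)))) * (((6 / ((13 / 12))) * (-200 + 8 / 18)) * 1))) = 895401 * sqrt(6) / 57472 + 52879273 / 329483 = 198.65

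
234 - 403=-169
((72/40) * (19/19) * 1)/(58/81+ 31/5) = 0.26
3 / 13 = 0.23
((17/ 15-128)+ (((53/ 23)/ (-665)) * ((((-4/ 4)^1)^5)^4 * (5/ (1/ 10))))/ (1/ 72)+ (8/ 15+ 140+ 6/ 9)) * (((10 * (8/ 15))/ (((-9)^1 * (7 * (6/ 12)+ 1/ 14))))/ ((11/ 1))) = -272912/ 9734175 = -0.03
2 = 2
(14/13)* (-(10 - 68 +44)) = 196/13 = 15.08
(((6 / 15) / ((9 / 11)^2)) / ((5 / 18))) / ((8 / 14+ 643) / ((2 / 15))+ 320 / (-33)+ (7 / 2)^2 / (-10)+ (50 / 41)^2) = 0.00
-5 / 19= -0.26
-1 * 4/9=-4/9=-0.44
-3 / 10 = -0.30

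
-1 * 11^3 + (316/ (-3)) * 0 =-1331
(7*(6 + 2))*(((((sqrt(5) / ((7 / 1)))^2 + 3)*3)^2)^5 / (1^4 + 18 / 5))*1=15549213186692759482835927040 / 262174589263582289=59308620375.33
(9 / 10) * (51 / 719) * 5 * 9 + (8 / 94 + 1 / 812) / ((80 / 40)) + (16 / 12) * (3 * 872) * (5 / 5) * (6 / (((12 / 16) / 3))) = 4594260520973 / 54879832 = 83714.92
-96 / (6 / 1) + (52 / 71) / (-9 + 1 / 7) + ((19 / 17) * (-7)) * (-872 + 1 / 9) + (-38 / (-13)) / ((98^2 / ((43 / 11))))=1573651084359703 / 231243570558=6805.17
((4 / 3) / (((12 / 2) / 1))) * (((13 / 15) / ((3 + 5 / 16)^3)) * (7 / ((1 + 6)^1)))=106496 / 20098395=0.01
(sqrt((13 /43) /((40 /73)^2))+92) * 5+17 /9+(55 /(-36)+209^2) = 73 * sqrt(559) /344+1589089 /36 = 44146.38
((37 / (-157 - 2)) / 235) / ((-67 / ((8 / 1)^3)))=18944 / 2503455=0.01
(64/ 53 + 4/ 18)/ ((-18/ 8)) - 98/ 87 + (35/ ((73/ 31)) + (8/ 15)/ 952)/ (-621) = -222108605276/ 124373125485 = -1.79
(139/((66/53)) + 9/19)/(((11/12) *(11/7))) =1967938/25289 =77.82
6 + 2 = 8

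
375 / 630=25 / 42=0.60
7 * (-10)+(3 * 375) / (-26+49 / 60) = -173270 / 1511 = -114.67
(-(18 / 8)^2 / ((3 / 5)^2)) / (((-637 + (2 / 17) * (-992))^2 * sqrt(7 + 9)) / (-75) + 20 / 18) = 14630625 / 31520054048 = 0.00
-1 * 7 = -7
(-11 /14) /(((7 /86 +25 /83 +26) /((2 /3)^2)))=-157036 /11864097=-0.01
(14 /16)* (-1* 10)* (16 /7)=-20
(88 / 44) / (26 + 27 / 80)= 160 / 2107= 0.08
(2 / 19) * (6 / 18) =2 / 57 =0.04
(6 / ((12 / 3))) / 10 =0.15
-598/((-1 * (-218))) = -299/109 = -2.74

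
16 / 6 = 8 / 3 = 2.67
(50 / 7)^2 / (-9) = -2500 / 441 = -5.67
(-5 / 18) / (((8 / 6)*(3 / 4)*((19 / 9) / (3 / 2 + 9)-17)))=21 / 1270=0.02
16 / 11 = 1.45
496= 496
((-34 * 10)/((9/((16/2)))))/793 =-2720/7137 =-0.38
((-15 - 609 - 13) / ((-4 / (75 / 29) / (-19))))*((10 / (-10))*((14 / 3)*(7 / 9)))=14826175 / 522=28402.63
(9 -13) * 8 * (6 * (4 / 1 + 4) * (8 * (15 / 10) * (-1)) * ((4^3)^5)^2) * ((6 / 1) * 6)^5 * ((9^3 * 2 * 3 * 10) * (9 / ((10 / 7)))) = 354082149943068022372259851753488384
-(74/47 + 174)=-8252/47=-175.57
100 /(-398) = -50 /199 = -0.25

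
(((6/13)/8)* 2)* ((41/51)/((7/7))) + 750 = 331541/442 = 750.09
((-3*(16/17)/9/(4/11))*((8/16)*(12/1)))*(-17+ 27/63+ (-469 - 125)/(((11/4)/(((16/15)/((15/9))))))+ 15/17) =40298632/50575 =796.81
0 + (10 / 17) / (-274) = -5 / 2329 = -0.00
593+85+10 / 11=7468 / 11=678.91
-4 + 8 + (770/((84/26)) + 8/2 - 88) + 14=517/3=172.33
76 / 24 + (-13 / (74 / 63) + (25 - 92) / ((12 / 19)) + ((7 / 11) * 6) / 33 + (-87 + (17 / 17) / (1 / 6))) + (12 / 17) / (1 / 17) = -9824429 / 53724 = -182.87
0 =0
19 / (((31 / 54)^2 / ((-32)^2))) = 56733696 / 961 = 59036.10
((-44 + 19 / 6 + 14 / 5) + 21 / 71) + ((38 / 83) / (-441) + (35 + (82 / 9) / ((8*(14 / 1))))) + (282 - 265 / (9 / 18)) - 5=-8858738383 / 34650840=-255.66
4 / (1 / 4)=16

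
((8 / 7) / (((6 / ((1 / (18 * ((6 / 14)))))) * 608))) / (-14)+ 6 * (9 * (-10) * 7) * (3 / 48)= -81443881 / 344736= -236.25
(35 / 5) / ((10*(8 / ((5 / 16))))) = 7 / 256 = 0.03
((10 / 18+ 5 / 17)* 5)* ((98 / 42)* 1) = 4550 / 459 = 9.91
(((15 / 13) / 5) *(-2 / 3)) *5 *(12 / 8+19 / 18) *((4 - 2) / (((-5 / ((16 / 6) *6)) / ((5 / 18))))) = 3680 / 1053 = 3.49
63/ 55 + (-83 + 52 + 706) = 37188/ 55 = 676.15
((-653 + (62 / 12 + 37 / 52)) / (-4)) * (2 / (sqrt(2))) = 100951 * sqrt(2) / 624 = 228.79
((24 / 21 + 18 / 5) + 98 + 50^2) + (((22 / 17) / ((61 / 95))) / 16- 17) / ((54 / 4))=10197488071 / 3919860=2601.49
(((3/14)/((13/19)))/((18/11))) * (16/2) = 418/273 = 1.53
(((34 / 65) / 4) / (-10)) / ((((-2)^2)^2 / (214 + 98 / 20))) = -37213 / 208000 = -0.18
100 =100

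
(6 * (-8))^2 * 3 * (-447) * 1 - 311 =-3089975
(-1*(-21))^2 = 441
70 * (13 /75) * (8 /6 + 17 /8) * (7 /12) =52871 /2160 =24.48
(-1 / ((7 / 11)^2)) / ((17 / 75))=-9075 / 833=-10.89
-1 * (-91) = 91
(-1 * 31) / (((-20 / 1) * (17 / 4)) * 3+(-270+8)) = 31 / 517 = 0.06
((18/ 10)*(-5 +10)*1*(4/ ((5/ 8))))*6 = 1728/ 5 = 345.60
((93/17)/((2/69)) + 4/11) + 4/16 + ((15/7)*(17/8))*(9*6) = 1139463/2618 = 435.24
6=6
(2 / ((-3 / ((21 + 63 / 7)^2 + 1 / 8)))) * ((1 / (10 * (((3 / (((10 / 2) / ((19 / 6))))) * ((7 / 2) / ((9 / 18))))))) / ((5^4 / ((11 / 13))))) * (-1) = 4169 / 682500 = 0.01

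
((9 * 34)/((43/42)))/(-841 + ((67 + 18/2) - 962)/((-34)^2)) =-7428456/20921263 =-0.36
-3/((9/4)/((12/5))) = -16/5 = -3.20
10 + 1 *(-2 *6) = -2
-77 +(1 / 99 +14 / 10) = -37417 / 495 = -75.59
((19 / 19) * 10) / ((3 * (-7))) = -0.48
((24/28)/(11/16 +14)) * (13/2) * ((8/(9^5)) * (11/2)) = 9152/32378535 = 0.00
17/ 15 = 1.13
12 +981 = 993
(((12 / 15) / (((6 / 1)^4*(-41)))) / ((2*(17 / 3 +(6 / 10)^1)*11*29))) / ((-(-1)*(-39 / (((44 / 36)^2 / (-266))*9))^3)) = -161051 / 19648514362842808200576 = -0.00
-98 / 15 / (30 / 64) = -3136 / 225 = -13.94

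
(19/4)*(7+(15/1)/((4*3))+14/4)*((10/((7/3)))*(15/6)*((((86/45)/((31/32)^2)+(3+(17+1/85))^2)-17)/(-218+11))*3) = -192074447531/57489903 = -3341.01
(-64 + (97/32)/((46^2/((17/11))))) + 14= -37239951/744832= -50.00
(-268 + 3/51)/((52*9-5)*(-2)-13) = 4555/15963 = 0.29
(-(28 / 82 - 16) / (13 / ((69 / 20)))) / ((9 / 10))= 2461 / 533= 4.62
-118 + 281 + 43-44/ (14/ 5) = 1332/ 7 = 190.29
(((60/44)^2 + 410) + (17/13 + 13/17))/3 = 3689651/26741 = 137.98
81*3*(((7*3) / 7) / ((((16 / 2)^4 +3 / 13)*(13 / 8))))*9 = 52488 / 53251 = 0.99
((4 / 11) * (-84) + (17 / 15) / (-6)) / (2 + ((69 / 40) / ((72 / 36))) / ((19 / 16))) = -578113 / 51282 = -11.27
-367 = -367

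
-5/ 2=-2.50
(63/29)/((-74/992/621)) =-19405008/1073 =-18084.82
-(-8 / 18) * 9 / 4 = 1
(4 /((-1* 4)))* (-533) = 533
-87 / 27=-29 / 9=-3.22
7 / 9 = 0.78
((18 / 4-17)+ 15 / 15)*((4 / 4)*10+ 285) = -6785 / 2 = -3392.50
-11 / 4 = -2.75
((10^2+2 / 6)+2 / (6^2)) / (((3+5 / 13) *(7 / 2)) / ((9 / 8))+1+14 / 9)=23491 / 3062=7.67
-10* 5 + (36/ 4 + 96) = 55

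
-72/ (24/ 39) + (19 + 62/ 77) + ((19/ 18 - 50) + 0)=-202549/ 1386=-146.14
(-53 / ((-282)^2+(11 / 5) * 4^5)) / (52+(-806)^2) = -265 / 265647028192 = -0.00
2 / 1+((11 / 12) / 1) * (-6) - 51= -109 / 2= -54.50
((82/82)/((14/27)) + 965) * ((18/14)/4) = 121833/392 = 310.80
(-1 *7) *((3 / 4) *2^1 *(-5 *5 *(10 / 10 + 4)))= 2625 / 2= 1312.50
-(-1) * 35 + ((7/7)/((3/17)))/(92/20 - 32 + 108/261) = 34.79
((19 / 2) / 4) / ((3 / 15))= 95 / 8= 11.88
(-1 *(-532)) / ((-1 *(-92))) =133 / 23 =5.78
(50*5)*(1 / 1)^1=250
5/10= 1/2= 0.50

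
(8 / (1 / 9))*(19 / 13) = 1368 / 13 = 105.23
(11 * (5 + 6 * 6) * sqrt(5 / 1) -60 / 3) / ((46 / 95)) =-950 / 23 + 42845 * sqrt(5) / 46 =2041.40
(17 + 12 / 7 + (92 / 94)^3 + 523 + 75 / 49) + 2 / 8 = 11078822931 / 20349308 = 544.43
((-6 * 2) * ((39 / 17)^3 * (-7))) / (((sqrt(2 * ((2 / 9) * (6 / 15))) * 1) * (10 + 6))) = 3737097 * sqrt(10) / 78608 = 150.34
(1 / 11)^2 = 1 / 121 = 0.01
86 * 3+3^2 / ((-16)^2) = 66057 / 256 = 258.04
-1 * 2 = -2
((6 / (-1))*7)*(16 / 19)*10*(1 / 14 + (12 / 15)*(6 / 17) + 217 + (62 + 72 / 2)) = -36026016 / 323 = -111535.65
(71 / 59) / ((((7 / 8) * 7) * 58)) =0.00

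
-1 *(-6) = 6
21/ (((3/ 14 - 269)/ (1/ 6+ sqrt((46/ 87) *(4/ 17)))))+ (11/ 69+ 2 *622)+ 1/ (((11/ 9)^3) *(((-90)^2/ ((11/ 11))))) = 1244.12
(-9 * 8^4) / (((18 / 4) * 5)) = -8192 / 5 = -1638.40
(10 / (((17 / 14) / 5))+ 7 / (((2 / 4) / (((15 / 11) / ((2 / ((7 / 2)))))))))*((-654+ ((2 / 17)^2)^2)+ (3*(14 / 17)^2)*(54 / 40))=-48574.08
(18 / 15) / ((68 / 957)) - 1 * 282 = -45069 / 170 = -265.11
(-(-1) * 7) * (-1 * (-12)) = 84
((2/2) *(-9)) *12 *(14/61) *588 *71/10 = -31561488/305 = -103480.29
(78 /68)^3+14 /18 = 808999 /353736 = 2.29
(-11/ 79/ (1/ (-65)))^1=715/ 79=9.05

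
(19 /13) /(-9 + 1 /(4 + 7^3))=-0.16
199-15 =184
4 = 4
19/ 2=9.50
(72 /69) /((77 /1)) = 24 /1771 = 0.01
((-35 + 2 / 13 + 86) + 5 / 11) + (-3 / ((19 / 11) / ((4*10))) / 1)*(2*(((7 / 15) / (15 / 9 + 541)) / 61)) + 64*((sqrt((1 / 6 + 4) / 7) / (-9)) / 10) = 316464528 / 6132269 -16*sqrt(42) / 189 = 51.06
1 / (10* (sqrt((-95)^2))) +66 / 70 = 6277 / 6650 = 0.94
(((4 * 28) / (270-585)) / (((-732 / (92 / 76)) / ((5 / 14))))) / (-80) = -23 / 8762040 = -0.00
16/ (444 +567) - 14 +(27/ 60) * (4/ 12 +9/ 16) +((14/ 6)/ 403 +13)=-75001463/ 130378560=-0.58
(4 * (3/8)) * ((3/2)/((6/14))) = 21/4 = 5.25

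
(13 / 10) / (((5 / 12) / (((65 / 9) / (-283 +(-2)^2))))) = -338 / 4185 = -0.08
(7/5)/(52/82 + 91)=287/18785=0.02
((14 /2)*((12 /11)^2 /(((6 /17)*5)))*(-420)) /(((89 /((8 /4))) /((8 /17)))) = -20.97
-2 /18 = -1 /9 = -0.11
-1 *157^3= -3869893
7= 7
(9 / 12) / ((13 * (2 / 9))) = 27 / 104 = 0.26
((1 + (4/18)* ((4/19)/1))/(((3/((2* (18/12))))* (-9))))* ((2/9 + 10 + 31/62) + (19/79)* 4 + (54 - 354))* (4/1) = 146774630/1094229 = 134.14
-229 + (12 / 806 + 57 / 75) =-2299368 / 10075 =-228.23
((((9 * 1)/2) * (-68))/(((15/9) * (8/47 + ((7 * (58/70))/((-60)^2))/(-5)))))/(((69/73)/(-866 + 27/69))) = 376239246732000/380158973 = 989689.24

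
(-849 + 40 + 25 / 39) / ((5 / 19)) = -598994 / 195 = -3071.76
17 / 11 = 1.55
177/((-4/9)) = -398.25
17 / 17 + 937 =938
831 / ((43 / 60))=49860 / 43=1159.53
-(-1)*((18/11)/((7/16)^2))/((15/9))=13824/2695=5.13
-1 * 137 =-137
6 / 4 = 3 / 2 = 1.50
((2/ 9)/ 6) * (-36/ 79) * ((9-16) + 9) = -8/ 237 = -0.03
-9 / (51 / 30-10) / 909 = 10 / 8383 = 0.00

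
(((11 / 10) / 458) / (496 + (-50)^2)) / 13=11 / 178381840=0.00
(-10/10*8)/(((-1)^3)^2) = -8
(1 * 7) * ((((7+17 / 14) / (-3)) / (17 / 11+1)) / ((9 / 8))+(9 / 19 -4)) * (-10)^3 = 31377.33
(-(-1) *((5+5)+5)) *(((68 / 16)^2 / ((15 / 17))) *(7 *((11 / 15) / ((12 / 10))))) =378301 / 288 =1313.55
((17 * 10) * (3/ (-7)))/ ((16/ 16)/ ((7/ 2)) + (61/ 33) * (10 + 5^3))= -5610/ 19237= -0.29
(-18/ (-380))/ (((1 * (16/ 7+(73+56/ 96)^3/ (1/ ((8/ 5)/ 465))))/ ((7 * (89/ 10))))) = 197108478/ 91718565271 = 0.00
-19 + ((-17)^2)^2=83502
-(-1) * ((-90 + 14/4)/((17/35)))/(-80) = 1211/544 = 2.23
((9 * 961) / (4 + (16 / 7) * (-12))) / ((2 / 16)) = -121086 / 41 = -2953.32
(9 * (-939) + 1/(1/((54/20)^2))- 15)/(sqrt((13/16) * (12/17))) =-21689 * sqrt(663)/50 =-11169.31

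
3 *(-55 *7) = -1155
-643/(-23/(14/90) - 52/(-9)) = 40509/8951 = 4.53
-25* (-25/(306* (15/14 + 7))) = 4375/17289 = 0.25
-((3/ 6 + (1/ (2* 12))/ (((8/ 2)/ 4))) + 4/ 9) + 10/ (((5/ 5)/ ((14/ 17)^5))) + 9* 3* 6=16847635481/ 102229704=164.80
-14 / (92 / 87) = -609 / 46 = -13.24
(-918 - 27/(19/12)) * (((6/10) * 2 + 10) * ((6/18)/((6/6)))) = -331632/95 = -3490.86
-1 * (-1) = 1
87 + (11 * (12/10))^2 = 261.24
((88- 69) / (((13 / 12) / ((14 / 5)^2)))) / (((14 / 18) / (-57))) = -3274992 / 325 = -10076.90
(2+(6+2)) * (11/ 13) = 110/ 13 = 8.46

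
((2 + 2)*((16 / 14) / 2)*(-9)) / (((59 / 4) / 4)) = -2304 / 413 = -5.58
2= 2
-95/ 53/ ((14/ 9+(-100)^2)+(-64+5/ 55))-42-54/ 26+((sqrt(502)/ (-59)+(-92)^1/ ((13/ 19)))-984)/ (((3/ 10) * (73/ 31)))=-18582451589164/ 11419279989-310 * sqrt(502)/ 12921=-1627.83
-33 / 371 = -0.09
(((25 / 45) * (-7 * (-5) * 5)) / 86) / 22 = 875 / 17028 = 0.05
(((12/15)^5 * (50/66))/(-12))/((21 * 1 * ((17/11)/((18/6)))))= -256/133875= -0.00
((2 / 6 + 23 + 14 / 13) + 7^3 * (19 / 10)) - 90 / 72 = 526391 / 780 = 674.86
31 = 31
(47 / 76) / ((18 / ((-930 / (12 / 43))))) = -313255 / 2736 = -114.49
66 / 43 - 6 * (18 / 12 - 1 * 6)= 1227 / 43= 28.53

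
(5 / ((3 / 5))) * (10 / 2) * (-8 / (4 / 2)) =-500 / 3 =-166.67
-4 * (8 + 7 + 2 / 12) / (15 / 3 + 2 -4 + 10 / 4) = -364 / 33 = -11.03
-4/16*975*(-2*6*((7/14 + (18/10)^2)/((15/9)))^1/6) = 21879/20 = 1093.95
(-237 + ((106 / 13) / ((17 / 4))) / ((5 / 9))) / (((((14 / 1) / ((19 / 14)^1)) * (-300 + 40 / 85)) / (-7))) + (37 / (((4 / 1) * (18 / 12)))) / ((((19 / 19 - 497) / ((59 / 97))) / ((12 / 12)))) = -674661379 / 1257166560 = -0.54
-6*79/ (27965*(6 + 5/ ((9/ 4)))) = -2133/ 1034705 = -0.00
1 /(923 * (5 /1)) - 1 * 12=-55379 /4615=-12.00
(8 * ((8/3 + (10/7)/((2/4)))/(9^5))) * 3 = 928/413343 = 0.00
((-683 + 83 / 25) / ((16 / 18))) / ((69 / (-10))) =12744 / 115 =110.82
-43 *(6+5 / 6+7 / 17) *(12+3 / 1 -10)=-158885 / 102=-1557.70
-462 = -462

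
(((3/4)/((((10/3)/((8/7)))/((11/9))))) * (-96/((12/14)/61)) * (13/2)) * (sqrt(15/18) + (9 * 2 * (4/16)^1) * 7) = -2198196/5-34892 * sqrt(30)/15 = -452379.96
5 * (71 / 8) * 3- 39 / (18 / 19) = 2207 / 24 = 91.96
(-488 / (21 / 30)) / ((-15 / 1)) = 976 / 21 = 46.48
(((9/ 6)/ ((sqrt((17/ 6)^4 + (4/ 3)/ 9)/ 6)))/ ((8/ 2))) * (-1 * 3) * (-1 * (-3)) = -729 * sqrt(83713)/ 83713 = -2.52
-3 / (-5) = 0.60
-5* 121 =-605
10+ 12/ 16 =43/ 4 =10.75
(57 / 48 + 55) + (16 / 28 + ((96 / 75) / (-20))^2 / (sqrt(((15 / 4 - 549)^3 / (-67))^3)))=2195456*sqrt(146127) / 771078073991482828125 + 6357 / 112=56.76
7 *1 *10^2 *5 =3500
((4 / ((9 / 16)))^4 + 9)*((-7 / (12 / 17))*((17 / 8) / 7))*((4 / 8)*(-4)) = 4865680585 / 314928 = 15450.14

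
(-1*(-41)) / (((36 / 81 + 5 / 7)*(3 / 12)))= 10332 / 73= 141.53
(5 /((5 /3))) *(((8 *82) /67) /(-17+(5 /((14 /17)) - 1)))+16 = 151472 /11189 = 13.54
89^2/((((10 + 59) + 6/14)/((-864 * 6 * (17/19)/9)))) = -30163168/513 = -58797.60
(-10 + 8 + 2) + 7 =7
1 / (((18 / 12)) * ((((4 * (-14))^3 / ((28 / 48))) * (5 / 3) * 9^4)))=-1 / 4938071040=-0.00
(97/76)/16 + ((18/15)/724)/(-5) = 437101/5502400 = 0.08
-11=-11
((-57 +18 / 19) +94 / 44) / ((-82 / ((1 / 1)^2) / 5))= 112685 / 34276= 3.29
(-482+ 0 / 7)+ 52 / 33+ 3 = -15755 / 33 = -477.42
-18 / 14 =-9 / 7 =-1.29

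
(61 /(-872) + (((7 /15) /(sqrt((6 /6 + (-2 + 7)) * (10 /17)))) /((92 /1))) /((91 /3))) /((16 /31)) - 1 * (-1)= 31 * sqrt(255) /2870400 + 12061 /13952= 0.86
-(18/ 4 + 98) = -205/ 2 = -102.50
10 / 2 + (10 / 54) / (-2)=265 / 54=4.91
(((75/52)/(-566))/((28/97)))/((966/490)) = -12125/2707744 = -0.00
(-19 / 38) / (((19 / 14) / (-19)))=7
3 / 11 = 0.27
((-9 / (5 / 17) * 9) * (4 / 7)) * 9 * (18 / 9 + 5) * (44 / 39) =-727056 / 65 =-11185.48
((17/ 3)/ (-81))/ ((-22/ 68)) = 578/ 2673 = 0.22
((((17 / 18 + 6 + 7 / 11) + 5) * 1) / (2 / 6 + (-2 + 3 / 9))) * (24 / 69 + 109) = -1031.76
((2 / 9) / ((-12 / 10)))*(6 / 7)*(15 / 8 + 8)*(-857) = 338515 / 252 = 1343.31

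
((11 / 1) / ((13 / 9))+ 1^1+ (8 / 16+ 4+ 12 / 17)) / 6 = 6109 / 2652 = 2.30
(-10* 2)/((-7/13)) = 260/7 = 37.14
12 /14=6 /7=0.86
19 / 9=2.11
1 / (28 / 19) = 19 / 28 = 0.68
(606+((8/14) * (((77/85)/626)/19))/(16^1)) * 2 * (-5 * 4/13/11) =-2450639771/14457157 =-169.51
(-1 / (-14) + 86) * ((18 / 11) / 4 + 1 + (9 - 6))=116885 / 308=379.50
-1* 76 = -76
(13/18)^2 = 169/324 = 0.52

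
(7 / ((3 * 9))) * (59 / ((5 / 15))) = 413 / 9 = 45.89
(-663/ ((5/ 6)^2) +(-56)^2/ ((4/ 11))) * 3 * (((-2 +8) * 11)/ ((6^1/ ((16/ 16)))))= 253086.24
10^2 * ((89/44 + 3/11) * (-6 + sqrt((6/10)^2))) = -13635/11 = -1239.55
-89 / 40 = -2.22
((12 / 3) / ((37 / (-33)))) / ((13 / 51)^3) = -17509932 / 81289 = -215.40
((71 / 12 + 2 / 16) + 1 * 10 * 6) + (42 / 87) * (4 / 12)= 15359 / 232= 66.20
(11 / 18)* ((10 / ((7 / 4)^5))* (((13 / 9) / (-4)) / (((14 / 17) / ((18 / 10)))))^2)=8596016 / 37059435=0.23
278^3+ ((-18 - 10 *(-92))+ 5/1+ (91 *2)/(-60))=644575679/30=21485855.97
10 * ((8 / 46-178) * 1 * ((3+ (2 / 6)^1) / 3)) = -409000 / 207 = -1975.85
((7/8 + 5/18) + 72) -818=-53629/72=-744.85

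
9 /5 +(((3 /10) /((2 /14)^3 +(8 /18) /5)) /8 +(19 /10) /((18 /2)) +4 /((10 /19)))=2044477 /204048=10.02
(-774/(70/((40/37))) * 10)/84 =-2580/1813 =-1.42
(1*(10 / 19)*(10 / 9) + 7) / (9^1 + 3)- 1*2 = -2807 / 2052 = -1.37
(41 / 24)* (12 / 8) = 41 / 16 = 2.56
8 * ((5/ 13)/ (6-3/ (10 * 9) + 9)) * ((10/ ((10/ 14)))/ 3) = 0.96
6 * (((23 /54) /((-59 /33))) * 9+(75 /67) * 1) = -6.15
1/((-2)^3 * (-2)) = 1/16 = 0.06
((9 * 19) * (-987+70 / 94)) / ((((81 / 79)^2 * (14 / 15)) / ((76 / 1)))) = -13063105.35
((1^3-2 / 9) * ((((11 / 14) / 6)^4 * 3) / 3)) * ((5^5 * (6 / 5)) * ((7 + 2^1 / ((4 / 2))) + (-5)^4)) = 1930781875 / 3556224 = 542.93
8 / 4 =2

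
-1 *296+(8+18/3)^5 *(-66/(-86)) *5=88728232/43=2063447.26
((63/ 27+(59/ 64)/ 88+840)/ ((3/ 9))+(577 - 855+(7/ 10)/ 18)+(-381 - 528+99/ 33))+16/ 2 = 342415261/ 253440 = 1351.07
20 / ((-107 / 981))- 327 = -54609 / 107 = -510.36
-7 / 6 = -1.17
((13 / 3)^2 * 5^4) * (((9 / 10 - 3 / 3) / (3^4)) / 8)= -21125 / 11664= -1.81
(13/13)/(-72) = -1/72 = -0.01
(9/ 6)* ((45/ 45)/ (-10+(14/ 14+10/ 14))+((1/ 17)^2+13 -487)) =-23841459/ 33524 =-711.18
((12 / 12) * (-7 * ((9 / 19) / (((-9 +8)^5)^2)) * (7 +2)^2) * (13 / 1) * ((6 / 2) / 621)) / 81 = -91 / 437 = -0.21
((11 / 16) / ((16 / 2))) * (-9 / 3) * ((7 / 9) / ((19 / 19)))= -77 / 384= -0.20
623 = 623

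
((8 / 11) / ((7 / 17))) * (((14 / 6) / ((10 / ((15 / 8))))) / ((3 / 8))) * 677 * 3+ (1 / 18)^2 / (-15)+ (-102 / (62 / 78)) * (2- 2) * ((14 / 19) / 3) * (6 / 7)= 223734949 / 53460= 4185.09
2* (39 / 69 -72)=-142.87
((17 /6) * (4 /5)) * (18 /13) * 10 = 31.38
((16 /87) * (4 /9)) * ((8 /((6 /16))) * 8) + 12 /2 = 46862 /2349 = 19.95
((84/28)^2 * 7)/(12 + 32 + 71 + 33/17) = 153/284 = 0.54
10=10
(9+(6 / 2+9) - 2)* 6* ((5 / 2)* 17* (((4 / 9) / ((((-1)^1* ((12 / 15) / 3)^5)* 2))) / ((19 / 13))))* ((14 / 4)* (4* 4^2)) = -1957921875 / 16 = -122370117.19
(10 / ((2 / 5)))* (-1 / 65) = -5 / 13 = -0.38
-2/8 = -1/4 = -0.25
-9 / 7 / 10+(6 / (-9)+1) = 43 / 210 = 0.20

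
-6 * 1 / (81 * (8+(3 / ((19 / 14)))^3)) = -6859 / 1740960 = -0.00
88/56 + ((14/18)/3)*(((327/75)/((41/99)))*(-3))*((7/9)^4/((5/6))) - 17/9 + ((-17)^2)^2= 6552635788823/78458625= 83517.09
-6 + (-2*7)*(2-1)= -20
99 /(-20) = -99 /20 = -4.95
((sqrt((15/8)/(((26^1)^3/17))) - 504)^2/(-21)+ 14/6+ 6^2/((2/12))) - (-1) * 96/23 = -11871.45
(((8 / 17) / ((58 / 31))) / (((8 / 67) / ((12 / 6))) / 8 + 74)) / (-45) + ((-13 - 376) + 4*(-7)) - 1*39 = -456.00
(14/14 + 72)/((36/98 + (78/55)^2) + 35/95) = 205588075/7736329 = 26.57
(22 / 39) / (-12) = -11 / 234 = -0.05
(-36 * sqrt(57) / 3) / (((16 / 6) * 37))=-9 * sqrt(57) / 74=-0.92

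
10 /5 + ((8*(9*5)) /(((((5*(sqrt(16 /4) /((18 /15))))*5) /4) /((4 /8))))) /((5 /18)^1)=8026 /125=64.21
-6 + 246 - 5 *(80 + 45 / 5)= -205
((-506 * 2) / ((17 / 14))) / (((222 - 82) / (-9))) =4554 / 85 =53.58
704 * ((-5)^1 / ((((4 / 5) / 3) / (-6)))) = 79200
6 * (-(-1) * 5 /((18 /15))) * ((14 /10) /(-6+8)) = 35 /2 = 17.50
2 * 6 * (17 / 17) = 12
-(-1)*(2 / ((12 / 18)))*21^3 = 27783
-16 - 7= -23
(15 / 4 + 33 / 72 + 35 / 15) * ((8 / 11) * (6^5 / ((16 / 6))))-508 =147016 / 11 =13365.09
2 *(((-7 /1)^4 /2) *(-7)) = -16807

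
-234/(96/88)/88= -39/16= -2.44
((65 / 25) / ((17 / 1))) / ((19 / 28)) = 364 / 1615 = 0.23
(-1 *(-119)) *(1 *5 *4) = 2380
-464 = -464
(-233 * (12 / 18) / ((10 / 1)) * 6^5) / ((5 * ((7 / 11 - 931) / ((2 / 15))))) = 2214432 / 639625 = 3.46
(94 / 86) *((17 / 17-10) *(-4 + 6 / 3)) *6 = 5076 / 43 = 118.05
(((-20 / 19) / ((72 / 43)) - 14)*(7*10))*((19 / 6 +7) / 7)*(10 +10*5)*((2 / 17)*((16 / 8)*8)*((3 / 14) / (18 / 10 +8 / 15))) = -244146400 / 15827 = -15425.94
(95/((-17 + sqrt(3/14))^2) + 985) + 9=45220 *sqrt(42)/16345849 + 16253159076/16345849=994.35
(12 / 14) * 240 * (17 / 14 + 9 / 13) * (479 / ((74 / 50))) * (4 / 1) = 11967336000 / 23569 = 507757.48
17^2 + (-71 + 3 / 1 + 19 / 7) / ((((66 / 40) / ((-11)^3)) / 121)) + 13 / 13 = 133824830 / 21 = 6372610.95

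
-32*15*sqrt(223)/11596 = -120*sqrt(223)/2899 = -0.62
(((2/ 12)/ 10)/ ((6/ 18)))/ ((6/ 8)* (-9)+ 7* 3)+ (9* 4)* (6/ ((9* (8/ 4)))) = 3421/ 285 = 12.00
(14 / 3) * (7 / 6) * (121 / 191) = 5929 / 1719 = 3.45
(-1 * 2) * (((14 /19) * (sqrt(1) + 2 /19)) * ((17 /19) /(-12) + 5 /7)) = -1.04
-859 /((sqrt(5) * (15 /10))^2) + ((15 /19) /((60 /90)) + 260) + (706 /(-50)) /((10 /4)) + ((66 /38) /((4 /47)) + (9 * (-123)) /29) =400231309 /2479500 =161.42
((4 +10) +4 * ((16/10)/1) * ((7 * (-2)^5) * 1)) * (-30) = 42588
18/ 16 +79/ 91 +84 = 62603/ 728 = 85.99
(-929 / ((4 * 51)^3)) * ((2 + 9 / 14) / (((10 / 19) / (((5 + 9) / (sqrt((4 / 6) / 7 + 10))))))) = -653087 * sqrt(1113) / 8999043840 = -0.00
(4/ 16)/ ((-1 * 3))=-1/ 12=-0.08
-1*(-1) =1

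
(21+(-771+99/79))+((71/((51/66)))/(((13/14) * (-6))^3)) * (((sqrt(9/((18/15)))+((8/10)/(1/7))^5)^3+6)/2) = -107880523405436565916813447099/2431195587158203125 - 158692169985565144159 * sqrt(30)/13130507812500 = -44439641326.15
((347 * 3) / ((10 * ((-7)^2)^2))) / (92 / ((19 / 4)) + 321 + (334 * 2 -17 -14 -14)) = 19779 / 439479040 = 0.00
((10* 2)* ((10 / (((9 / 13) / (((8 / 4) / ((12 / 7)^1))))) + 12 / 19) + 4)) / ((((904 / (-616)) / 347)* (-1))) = 5889401980 / 57969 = 101595.71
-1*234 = -234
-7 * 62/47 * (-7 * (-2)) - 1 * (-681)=25931/47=551.72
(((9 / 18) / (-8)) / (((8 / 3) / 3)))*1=-9 / 128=-0.07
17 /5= 3.40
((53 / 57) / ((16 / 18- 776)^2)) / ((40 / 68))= 24327 / 9246269440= 0.00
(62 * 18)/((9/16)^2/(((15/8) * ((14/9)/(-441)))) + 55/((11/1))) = -357120/13709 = -26.05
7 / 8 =0.88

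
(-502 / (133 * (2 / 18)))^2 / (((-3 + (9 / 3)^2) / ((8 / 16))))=1701027 / 17689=96.16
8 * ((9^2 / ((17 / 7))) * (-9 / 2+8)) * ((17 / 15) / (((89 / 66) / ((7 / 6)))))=407484 / 445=915.69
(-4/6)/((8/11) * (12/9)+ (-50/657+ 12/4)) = -4818/28139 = -0.17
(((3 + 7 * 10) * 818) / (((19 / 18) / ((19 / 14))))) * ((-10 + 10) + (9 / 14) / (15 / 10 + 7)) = 4836834 / 833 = 5806.52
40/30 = 4/3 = 1.33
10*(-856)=-8560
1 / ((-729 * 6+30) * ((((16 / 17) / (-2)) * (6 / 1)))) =17 / 208512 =0.00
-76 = -76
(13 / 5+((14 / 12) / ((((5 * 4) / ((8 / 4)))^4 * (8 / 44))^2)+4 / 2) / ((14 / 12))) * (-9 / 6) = -6.47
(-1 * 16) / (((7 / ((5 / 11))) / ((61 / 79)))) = -4880 / 6083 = -0.80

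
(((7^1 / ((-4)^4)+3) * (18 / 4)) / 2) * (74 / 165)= 3.05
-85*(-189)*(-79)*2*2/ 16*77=-97723395/ 4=-24430848.75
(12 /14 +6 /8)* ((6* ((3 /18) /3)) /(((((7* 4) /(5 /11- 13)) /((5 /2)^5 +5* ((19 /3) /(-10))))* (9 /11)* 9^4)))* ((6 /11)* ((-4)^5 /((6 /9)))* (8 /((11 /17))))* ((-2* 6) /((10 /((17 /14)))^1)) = -1929437984 /30255687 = -63.77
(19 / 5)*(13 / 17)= 247 / 85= 2.91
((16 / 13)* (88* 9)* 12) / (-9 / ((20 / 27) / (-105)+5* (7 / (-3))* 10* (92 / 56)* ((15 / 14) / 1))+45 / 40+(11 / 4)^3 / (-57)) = 971331305472 / 66760967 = 14549.39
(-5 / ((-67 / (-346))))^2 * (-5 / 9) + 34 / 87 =-433512622 / 1171629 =-370.01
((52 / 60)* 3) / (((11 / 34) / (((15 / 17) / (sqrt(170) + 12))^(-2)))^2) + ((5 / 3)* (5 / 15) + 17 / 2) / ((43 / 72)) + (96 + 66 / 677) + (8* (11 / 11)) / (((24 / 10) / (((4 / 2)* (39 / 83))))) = 6305891626112* sqrt(170) / 10209375 + 595986157835915208154 / 74004073790625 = 16106685.25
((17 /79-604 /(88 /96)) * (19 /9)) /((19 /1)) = -73.19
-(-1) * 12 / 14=6 / 7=0.86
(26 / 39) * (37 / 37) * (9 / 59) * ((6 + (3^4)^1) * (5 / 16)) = 1305 / 472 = 2.76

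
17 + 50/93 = 17.54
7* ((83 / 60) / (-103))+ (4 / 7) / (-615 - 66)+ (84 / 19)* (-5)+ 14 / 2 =-945347757 / 62193460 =-15.20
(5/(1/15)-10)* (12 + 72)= 5460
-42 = -42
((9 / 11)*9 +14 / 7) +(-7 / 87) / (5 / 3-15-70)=746827 / 79750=9.36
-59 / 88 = -0.67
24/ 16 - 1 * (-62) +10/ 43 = 5481/ 86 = 63.73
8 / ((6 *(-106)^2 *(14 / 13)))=13 / 117978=0.00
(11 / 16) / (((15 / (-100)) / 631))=-34705 / 12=-2892.08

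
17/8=2.12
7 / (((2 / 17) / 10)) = 595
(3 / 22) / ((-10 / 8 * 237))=-2 / 4345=-0.00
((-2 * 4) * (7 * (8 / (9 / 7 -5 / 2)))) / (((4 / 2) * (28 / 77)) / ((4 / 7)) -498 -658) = -0.32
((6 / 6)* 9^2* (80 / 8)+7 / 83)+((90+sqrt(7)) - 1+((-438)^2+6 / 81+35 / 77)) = sqrt(7)+4751322803 / 24651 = 192746.26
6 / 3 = 2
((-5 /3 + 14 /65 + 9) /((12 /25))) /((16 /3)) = 115 /39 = 2.95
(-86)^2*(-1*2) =-14792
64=64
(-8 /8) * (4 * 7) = -28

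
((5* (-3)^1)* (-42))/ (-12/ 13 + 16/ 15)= 4387.50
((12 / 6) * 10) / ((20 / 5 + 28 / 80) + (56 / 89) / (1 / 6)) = 35600 / 14463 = 2.46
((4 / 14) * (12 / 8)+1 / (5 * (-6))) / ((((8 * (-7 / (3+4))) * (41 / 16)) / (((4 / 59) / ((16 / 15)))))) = -83 / 67732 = -0.00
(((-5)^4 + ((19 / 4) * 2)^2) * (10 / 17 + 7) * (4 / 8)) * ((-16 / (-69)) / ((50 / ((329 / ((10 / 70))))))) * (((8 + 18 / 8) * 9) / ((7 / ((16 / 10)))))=29870230446 / 48875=611155.61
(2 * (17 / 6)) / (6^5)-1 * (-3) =70001 / 23328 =3.00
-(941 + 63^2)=-4910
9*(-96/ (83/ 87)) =-75168/ 83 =-905.64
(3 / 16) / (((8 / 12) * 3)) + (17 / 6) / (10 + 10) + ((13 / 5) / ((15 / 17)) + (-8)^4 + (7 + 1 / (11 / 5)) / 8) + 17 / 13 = 1407607891 / 343200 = 4101.42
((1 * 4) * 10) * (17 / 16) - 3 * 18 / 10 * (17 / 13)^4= 7628291 / 285610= 26.71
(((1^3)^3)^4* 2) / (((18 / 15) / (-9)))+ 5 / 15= -44 / 3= -14.67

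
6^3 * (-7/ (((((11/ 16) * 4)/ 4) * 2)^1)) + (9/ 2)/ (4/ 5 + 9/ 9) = -24137/ 22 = -1097.14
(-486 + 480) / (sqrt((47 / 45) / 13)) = -18*sqrt(3055) / 47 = -21.17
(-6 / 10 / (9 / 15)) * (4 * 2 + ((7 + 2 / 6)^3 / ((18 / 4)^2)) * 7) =-315640 / 2187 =-144.33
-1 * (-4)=4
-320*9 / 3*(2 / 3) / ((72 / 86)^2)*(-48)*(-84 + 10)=-87568640 / 27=-3243282.96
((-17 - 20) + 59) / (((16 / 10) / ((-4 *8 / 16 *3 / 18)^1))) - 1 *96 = -100.58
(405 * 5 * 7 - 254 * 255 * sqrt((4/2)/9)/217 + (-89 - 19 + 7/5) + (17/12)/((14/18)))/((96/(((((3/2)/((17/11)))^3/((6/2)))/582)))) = 2621845061/34159892480 - 845185 * sqrt(2)/1557289216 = 0.08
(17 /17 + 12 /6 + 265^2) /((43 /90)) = 6320520 /43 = 146988.84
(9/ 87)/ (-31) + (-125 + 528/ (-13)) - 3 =-1970647/ 11687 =-168.62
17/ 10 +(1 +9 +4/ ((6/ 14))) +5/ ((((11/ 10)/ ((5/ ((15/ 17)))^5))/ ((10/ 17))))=418167221/ 26730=15644.12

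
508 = 508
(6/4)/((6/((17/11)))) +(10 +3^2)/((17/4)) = 3633/748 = 4.86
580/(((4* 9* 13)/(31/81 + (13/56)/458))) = 115440445/243066096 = 0.47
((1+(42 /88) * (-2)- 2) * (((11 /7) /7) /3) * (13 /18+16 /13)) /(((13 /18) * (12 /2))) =-19651 /298116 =-0.07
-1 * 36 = -36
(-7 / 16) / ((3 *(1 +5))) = -7 / 288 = -0.02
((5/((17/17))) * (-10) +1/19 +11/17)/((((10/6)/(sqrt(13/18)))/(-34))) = 15924 * sqrt(26)/95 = 854.70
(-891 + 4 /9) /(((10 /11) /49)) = -864017 /18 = -48000.94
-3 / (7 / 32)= -96 / 7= -13.71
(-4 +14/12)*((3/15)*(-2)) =17/15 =1.13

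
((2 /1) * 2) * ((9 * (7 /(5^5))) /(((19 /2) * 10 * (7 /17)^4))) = 3006756 /101828125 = 0.03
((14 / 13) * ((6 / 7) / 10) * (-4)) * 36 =-864 / 65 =-13.29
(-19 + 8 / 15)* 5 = -277 / 3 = -92.33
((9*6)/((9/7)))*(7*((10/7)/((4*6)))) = 35/2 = 17.50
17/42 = 0.40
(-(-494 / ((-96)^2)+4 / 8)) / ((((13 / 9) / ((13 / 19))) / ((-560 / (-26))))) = -71995 / 15808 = -4.55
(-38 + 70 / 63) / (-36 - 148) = 83 / 414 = 0.20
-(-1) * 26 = 26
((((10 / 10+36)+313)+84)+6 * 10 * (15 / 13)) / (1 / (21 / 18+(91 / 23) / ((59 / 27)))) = 79292311 / 52923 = 1498.26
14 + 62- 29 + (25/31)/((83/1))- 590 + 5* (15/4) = -5395481/10292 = -524.24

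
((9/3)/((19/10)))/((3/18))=180/19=9.47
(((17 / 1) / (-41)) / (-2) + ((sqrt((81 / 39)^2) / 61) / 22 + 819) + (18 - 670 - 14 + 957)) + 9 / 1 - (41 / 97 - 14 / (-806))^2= 47043099861415748 / 42039731896591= 1119.02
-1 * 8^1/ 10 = -0.80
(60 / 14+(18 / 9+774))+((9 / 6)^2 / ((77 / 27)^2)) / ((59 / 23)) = 1091961007 / 1399244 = 780.39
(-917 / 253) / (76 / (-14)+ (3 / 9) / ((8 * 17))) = 2618952 / 3920741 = 0.67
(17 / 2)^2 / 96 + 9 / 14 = 3751 / 2688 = 1.40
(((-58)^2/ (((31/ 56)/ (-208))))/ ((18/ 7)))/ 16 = -8571472/ 279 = -30722.12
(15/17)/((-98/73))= -1095/1666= -0.66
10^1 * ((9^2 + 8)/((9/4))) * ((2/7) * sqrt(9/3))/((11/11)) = 7120 * sqrt(3)/63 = 195.75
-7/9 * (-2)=14/9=1.56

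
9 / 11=0.82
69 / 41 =1.68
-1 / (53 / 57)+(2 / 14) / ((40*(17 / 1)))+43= 10576773 / 252280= 41.92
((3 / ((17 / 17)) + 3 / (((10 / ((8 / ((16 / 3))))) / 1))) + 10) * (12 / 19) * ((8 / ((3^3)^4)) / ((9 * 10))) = 1076 / 757303425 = 0.00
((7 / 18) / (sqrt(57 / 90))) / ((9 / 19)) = 7 * sqrt(570) / 162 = 1.03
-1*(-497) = 497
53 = 53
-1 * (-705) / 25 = 28.20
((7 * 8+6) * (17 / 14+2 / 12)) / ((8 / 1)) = 899 / 84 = 10.70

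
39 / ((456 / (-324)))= -1053 / 38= -27.71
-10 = -10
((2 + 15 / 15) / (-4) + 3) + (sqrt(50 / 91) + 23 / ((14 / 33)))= 57.21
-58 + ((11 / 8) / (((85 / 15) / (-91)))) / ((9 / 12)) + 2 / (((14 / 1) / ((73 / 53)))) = -1100501 / 12614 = -87.24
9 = 9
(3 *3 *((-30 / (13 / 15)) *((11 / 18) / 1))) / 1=-2475 / 13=-190.38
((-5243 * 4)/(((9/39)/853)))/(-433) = 232558508/1299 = 179028.87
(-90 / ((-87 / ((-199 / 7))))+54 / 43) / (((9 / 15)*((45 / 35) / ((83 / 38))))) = -16997570 / 213237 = -79.71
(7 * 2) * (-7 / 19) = -98 / 19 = -5.16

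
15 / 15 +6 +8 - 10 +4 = 9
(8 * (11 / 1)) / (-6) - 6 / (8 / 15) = -311 / 12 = -25.92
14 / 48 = 7 / 24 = 0.29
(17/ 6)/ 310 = 17/ 1860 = 0.01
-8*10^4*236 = -18880000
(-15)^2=225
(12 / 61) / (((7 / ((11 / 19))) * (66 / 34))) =68 / 8113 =0.01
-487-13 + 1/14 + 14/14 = -6985/14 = -498.93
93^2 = 8649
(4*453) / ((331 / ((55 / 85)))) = 19932 / 5627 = 3.54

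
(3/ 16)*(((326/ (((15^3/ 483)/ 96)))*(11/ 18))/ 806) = 288673/ 453375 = 0.64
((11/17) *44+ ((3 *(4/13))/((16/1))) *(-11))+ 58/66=837667/29172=28.71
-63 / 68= -0.93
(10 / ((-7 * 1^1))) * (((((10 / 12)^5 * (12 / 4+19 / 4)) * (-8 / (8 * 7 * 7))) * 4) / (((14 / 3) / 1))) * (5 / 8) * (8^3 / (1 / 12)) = 298.87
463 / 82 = 5.65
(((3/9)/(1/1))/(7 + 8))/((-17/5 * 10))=-1/1530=-0.00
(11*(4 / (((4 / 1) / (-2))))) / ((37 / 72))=-1584 / 37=-42.81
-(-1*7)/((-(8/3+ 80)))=-21/248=-0.08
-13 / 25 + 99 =2462 / 25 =98.48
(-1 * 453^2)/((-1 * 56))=205209/56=3664.45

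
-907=-907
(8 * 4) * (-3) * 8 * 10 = -7680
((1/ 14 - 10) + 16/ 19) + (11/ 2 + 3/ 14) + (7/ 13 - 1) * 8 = -24429/ 3458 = -7.06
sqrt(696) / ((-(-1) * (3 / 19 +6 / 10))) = 95 * sqrt(174) / 36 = 34.81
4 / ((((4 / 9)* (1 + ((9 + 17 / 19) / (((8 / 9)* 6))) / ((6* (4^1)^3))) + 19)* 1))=87552 / 425647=0.21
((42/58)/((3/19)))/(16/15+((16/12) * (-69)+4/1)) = -1995/37816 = -0.05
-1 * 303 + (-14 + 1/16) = -5071/16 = -316.94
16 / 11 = 1.45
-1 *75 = -75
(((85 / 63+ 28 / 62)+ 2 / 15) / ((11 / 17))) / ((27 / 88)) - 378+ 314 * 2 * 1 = 68482382 / 263655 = 259.74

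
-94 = -94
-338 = -338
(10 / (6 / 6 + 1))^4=625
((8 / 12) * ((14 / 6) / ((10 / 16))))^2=6.19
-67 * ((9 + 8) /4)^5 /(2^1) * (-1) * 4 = 95130419 /512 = 185801.60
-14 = -14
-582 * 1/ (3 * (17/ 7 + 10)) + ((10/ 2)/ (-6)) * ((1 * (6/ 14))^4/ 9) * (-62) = -3220103/ 208887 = -15.42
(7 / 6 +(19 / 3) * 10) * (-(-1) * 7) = 903 / 2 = 451.50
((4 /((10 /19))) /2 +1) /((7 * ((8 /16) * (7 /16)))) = 768 /245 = 3.13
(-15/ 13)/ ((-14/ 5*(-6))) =-25/ 364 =-0.07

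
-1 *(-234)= 234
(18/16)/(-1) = -9/8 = -1.12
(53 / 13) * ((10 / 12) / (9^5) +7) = 131443339 / 4605822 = 28.54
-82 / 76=-41 / 38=-1.08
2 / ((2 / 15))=15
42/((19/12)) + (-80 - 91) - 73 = -4132/19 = -217.47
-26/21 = -1.24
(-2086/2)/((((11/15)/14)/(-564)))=123532920/11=11230265.45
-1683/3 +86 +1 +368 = -106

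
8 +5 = 13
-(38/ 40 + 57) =-1159/ 20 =-57.95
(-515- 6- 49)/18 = -95/3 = -31.67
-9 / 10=-0.90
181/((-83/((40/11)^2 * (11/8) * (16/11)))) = -579200/10043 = -57.67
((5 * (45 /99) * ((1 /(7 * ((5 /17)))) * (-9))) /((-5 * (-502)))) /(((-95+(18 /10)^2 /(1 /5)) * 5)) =153 /15229676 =0.00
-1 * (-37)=37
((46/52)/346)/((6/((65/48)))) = 115/199296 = 0.00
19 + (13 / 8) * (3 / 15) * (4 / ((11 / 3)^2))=23107 / 1210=19.10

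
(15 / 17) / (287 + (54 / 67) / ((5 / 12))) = 5025 / 1645481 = 0.00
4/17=0.24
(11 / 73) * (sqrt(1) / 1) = 11 / 73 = 0.15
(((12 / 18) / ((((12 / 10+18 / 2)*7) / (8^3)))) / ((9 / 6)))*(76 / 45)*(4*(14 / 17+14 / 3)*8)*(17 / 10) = 19922944 / 12393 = 1607.60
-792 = -792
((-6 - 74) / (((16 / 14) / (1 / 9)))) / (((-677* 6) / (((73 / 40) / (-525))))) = -73 / 10967400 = -0.00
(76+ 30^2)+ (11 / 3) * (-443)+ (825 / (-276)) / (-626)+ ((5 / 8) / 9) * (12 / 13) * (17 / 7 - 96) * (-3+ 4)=-10287727865 / 15722616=-654.33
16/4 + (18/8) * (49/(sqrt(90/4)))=4 + 147 * sqrt(10)/20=27.24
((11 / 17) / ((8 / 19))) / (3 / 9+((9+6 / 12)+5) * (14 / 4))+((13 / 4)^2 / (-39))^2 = 2483453 / 24009984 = 0.10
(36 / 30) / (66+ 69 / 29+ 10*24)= 58 / 14905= 0.00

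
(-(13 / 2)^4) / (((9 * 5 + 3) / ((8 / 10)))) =-28561 / 960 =-29.75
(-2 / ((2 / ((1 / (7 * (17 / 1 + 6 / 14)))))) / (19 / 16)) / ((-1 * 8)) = 1 / 1159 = 0.00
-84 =-84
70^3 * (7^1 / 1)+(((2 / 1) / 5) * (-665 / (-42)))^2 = 21609361 / 9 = 2401040.11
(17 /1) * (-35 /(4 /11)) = -6545 /4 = -1636.25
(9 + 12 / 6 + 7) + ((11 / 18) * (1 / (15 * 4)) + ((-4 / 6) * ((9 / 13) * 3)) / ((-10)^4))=3950954 / 219375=18.01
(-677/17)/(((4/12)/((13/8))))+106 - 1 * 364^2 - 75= -18041643/136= -132659.14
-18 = -18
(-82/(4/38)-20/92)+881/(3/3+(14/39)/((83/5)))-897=-61903440/76061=-813.87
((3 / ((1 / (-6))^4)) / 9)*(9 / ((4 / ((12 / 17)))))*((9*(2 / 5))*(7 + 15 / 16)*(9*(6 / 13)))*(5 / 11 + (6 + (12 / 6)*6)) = 18268107228 / 12155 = 1502929.43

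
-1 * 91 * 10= -910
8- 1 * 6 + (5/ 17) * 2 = 44/ 17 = 2.59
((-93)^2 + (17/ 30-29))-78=256277/ 30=8542.57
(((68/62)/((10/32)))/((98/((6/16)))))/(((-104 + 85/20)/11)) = -1496/1010135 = -0.00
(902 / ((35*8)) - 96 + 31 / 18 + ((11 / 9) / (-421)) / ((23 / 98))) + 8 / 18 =-1105668713 / 12200580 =-90.62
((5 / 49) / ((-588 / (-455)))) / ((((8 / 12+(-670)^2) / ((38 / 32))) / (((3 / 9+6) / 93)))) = 117325 / 8248021842816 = 0.00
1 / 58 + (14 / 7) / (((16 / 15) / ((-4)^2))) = 1741 / 58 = 30.02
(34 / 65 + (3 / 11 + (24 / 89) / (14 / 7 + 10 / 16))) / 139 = 400247 / 61916855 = 0.01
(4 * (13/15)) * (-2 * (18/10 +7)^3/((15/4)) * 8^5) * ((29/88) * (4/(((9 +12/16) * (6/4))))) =-941940015104/253125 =-3721244.50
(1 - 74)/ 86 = -73/ 86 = -0.85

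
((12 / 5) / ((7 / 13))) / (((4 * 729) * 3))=13 / 25515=0.00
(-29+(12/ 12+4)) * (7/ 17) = -9.88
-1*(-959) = 959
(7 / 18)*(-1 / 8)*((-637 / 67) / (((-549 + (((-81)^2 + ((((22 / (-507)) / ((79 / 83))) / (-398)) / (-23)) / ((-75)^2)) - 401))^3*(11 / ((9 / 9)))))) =543263381348037507678900259140380859375 / 2284145400744433069128068566872933131277665853333376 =0.00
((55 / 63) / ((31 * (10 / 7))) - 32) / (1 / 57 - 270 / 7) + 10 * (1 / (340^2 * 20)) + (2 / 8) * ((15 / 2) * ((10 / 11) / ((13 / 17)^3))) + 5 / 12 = 13476765020571791 / 2664485159679200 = 5.06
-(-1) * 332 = 332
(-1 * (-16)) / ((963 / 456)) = 2432 / 321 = 7.58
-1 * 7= -7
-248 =-248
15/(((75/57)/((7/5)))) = 399/25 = 15.96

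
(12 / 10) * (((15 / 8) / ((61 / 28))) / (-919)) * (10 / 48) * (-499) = 52395 / 448472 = 0.12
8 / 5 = 1.60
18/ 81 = 2/ 9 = 0.22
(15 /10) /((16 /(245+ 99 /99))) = 369 /16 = 23.06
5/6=0.83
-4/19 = -0.21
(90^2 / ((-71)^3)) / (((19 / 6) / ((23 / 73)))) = -1117800 / 496422557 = -0.00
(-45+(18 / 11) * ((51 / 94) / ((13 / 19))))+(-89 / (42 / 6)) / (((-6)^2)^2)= -2665262297 / 60972912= -43.71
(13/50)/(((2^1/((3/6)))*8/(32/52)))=1/200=0.00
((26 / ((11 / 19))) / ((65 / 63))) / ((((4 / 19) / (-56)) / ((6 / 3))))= -1273608 / 55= -23156.51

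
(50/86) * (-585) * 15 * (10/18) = -121875/43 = -2834.30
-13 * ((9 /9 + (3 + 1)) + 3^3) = -416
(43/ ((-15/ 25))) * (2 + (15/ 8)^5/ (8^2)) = -169.28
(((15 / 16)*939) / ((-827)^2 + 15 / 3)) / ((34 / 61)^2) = 17470095 / 4216681088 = 0.00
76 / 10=38 / 5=7.60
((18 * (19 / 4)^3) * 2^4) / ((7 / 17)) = 1049427 / 14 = 74959.07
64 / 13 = 4.92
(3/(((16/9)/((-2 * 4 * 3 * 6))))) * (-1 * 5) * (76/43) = 92340/43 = 2147.44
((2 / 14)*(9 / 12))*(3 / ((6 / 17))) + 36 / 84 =1.34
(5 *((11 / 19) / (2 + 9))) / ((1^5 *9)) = 5 / 171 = 0.03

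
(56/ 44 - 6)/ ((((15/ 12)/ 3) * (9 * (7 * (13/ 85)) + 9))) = -221/ 363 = -0.61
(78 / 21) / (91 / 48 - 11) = -1248 / 3059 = -0.41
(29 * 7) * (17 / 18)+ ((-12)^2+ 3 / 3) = 6061 / 18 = 336.72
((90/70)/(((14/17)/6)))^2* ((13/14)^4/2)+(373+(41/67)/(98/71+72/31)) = 405.78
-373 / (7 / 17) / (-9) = 6341 / 63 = 100.65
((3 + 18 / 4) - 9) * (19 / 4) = -57 / 8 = -7.12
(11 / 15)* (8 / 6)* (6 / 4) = 22 / 15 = 1.47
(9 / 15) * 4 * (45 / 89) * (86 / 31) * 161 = 1495368 / 2759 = 542.00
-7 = -7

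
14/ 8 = 7/ 4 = 1.75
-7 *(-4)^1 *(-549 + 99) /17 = -12600 /17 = -741.18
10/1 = 10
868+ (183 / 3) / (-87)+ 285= 100250 / 87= 1152.30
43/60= 0.72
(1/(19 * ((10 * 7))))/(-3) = -1/3990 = -0.00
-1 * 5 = -5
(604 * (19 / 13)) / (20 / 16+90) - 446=-2070366 / 4745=-436.33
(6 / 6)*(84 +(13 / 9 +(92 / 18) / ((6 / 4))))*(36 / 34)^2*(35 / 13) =1007580 / 3757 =268.19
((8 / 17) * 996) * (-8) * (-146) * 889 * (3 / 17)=24820766208 / 289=85885004.18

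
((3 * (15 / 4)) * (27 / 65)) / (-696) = -81 / 12064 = -0.01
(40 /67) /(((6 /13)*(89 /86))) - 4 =-2.75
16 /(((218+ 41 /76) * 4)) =304 /16609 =0.02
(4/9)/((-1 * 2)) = -2/9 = -0.22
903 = 903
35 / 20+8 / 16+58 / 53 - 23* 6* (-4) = 117733 / 212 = 555.34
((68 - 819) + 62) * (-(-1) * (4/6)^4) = -11024/81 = -136.10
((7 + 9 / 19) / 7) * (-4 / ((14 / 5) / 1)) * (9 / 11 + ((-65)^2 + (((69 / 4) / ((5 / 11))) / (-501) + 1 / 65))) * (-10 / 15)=286599515758 / 66699633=4296.87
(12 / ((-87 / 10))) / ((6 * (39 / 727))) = -14540 / 3393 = -4.29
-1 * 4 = -4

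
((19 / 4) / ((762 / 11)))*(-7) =-1463 / 3048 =-0.48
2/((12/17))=17/6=2.83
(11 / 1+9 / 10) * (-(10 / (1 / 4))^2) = -19040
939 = 939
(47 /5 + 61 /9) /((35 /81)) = 936 /25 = 37.44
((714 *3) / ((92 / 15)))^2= 258084225 / 2116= 121967.97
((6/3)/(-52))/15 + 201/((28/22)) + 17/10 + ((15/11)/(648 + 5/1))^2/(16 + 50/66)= 161477656397209/1011599919330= 159.63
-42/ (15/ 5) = -14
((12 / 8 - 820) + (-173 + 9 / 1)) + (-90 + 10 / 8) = -4285 / 4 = -1071.25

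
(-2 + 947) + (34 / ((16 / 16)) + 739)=1718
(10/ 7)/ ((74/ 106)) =530/ 259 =2.05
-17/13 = -1.31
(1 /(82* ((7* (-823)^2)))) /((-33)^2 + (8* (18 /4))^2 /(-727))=727 /307299844586322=0.00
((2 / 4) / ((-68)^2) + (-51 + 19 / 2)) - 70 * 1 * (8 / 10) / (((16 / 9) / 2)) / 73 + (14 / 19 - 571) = -7858139813 / 12826976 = -612.63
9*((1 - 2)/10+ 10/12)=33/5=6.60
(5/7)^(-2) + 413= 10374/25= 414.96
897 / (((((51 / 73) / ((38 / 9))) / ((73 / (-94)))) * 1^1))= -30274049 / 7191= -4209.99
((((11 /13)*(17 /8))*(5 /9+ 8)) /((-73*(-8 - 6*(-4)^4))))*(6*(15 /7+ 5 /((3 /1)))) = 10285 /3296826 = 0.00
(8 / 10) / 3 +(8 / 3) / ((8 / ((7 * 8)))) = 284 / 15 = 18.93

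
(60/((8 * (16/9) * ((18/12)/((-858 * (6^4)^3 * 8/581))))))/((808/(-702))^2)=-54595919015.20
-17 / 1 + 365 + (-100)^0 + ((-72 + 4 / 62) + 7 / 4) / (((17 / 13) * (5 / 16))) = 467059 / 2635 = 177.25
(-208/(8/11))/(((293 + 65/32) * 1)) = -0.97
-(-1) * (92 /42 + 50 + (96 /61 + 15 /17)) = 1190039 /21777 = 54.65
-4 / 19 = -0.21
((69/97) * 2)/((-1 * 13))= -138/1261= -0.11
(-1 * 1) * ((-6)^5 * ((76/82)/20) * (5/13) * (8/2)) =295488/533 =554.39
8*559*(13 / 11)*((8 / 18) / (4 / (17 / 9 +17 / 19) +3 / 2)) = 55345472 / 69201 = 799.78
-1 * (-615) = 615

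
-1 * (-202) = 202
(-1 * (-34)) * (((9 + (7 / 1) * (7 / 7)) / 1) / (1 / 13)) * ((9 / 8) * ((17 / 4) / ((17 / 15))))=29835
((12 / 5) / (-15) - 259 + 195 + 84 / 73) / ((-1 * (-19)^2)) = 114992 / 658825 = 0.17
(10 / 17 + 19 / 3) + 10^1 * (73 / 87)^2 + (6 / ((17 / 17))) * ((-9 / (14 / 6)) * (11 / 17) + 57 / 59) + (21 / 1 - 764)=-39230239730 / 53141949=-738.22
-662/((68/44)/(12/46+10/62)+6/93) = -67948342/382373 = -177.70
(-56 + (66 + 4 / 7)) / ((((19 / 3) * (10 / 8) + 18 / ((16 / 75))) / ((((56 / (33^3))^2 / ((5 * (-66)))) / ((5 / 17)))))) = -2254336 / 786665426617125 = -0.00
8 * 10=80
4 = 4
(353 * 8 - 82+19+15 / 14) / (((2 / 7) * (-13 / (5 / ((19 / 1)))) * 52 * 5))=-38669 / 51376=-0.75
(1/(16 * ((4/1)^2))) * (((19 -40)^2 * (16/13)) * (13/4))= 441/64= 6.89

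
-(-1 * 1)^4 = -1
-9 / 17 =-0.53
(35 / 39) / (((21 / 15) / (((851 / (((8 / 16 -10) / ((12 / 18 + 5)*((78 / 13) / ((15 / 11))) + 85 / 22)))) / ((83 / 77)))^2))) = 246509298847357 / 67147083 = 3671184.03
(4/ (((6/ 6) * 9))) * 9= 4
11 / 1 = 11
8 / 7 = 1.14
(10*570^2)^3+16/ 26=445853814237000000008/ 13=34296447249000000000.62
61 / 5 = 12.20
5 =5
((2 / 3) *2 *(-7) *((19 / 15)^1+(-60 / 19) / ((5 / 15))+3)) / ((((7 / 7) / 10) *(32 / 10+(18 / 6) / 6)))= 831040 / 6327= 131.35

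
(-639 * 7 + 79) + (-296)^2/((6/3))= 39414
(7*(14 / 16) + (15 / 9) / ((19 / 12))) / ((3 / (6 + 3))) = 3273 / 152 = 21.53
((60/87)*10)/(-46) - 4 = -2768/667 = -4.15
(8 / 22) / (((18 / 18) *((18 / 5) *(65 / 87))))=58 / 429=0.14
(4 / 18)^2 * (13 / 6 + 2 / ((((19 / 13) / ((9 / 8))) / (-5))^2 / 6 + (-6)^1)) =67610374 / 747042507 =0.09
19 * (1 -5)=-76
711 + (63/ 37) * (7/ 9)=712.32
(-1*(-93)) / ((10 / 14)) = 651 / 5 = 130.20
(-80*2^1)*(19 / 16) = -190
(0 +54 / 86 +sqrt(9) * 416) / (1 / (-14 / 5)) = -3496.16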